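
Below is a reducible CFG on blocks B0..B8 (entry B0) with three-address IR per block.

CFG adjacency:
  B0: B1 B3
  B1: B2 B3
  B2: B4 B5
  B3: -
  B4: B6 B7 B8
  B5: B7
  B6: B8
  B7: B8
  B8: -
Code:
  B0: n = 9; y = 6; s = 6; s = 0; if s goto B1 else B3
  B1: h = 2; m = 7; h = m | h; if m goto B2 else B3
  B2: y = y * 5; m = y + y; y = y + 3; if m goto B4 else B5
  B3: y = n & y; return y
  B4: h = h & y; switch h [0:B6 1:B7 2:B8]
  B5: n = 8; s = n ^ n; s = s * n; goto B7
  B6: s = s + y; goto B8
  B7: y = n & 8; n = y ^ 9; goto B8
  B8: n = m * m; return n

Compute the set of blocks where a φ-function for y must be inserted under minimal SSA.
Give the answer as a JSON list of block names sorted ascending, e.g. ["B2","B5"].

Answer: ["B8"]

Working:
idom tree: B1←B0 B2←B1 B3←B0 B4←B2 B5←B2 B6←B4 B7←B2 B8←B2
Dom∩ at merges:
  B3: preds {B0,B1}: {B0} ∩ {B0,B1} = {B0}; idom=B0
  B7: preds {B4,B5}: {B0,B1,B2,B4} ∩ {B0,B1,B2,B5} = {B0,B1,B2}; idom=B2
  B8: preds {B4,B6,B7}: {B0,B1,B2,B4} ∩ {B0,B1,B2,B4,B6} ∩ {B0,B1,B2,B7} = {B0,B1,B2}; idom=B2

Frontier:
  B3←B0: walk · to B0
  B3←B1: walk B1 to B0
  B7←B4: walk B4 to B2
  B7←B5: walk B5 to B2
  B8←B4: walk B4 to B2
  B8←B6: walk B6→B4 to B2
  B8←B7: walk B7 to B2
  B0 → ∅
  B1 → {B3}
  B2 → ∅
  B3 → ∅
  B4 → {B7,B8}
  B5 → {B7}
  B6 → {B8}
  B7 → {B8}
  B8 → ∅

φ for y: defs {B0,B2,B3,B7}
  DF⁺ = {B8}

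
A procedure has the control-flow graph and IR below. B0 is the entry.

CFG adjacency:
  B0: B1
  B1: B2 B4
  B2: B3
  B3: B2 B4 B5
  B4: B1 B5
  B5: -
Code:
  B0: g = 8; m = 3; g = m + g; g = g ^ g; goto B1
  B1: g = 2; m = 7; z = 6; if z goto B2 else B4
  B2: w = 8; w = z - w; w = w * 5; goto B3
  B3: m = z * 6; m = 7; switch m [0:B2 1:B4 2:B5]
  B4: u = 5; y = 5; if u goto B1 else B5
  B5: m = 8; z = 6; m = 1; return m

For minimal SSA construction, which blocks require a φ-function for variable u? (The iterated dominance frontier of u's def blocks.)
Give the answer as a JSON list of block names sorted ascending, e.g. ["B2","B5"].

Answer: ["B1", "B5"]

Derivation:
idom tree: B1←B0 B2←B1 B3←B2 B4←B1 B5←B1
Join-block Dom:
  B1: preds {B0,B4}: {B0} ∩ {B0,B1,B4} = {B0}; idom=B0
  B2: preds {B1,B3}: {B0,B1} ∩ {B0,B1,B2,B3} = {B0,B1}; idom=B1
  B4: preds {B1,B3}: {B0,B1} ∩ {B0,B1,B2,B3} = {B0,B1}; idom=B1
  B5: preds {B3,B4}: {B0,B1,B2,B3} ∩ {B0,B1,B4} = {B0,B1}; idom=B1

Frontier:
  B1←B0: walk · to B0
  B1←B4: walk B4→B1 to B0
  B2←B1: walk · to B1
  B2←B3: walk B3→B2 to B1
  B4←B1: walk · to B1
  B4←B3: walk B3→B2 to B1
  B5←B3: walk B3→B2 to B1
  B5←B4: walk B4 to B1
  DF(B0)=∅
  DF(B1)={B1}
  DF(B2)={B2,B4,B5}
  DF(B3)={B2,B4,B5}
  DF(B4)={B1,B5}
  DF(B5)=∅

φ for u: defs {B4}
  DF⁺ = {B1,B5}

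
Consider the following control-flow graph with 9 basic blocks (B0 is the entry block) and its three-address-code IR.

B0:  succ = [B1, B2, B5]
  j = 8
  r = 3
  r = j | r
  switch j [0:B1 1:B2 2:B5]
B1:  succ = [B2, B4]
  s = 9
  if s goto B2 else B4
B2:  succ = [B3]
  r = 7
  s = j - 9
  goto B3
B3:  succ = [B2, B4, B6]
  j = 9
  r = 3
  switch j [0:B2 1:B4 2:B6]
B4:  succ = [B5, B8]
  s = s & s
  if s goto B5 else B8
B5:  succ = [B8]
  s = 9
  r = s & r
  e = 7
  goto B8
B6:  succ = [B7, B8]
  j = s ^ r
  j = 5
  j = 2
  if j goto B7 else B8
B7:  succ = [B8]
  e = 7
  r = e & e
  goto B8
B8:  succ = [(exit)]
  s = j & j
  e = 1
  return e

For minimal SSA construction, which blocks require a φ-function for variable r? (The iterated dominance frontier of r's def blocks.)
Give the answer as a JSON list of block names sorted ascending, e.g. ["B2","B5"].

idom tree: B1←B0 B2←B0 B3←B2 B4←B0 B5←B0 B6←B3 B7←B6 B8←B0
Dom∩ at merges:
  B2: preds {B0,B1,B3}: {B0} ∩ {B0,B1} ∩ {B0,B2,B3} = {B0}; idom=B0
  B4: preds {B1,B3}: {B0,B1} ∩ {B0,B2,B3} = {B0}; idom=B0
  B5: preds {B0,B4}: {B0} ∩ {B0,B4} = {B0}; idom=B0
  B8: preds {B4,B5,B6,B7}: {B0,B4} ∩ {B0,B5} ∩ {B0,B2,B3,B6} ∩ {B0,B2,B3,B6,B7} = {B0}; idom=B0

Frontier:
  join B2 pred B0: · stop@B0
  join B2 pred B1: B1 stop@B0
  join B2 pred B3: B3→B2 stop@B0
  join B4 pred B1: B1 stop@B0
  join B4 pred B3: B3→B2 stop@B0
  join B5 pred B0: · stop@B0
  join B5 pred B4: B4 stop@B0
  join B8 pred B4: B4 stop@B0
  join B8 pred B5: B5 stop@B0
  join B8 pred B6: B6→B3→B2 stop@B0
  join B8 pred B7: B7→B6→B3→B2 stop@B0
  B0 → ∅
  B1 → {B2,B4}
  B2 → {B2,B4,B8}
  B3 → {B2,B4,B8}
  B4 → {B5,B8}
  B5 → {B8}
  B6 → {B8}
  B7 → {B8}
  B8 → ∅

φ for r: defs {B0,B2,B3,B5,B7}
  DF⁺ = {B2,B4,B5,B8}

Answer: ["B2", "B4", "B5", "B8"]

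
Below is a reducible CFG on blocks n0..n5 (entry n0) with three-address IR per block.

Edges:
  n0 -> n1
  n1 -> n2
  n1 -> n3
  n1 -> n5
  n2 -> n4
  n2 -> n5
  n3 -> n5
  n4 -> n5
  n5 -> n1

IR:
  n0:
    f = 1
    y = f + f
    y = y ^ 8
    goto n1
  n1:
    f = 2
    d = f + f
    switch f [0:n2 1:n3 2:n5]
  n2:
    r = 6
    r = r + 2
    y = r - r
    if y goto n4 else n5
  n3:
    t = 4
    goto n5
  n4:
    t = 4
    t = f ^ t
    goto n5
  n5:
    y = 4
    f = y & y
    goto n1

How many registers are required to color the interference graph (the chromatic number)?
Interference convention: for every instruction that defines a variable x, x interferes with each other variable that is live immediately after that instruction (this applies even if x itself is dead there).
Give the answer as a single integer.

def/use:
  n0: def={f,y} ue=∅
  n1: def={d,f} ue=∅
  n2: def={r,y} ue=∅
  n3: def={t} ue=∅
  n4: def={t} ue={f}
  n5: def={f,y} ue=∅

Backward fixpoint:
  n0: in=∅ out=∅
  n1: in=∅ out={f}
  n2: in={f} out={f}
  n3: in=∅ out=∅
  n4: in={f} out=∅
  n5: in=∅ out=∅

Interfere edges:
  d↔{f}
  f↔{d,r,t,y}
  r↔{f}
  t↔{f}
  y↔{f}

Colouring:
  clique {d,f} ⇒ need ≥ 2
  assign d→c1 f→c0 r→c1 t→c1 y→c1 — no edge inside a register ⇒ χ ≤ 2
  χ = 2

Answer: 2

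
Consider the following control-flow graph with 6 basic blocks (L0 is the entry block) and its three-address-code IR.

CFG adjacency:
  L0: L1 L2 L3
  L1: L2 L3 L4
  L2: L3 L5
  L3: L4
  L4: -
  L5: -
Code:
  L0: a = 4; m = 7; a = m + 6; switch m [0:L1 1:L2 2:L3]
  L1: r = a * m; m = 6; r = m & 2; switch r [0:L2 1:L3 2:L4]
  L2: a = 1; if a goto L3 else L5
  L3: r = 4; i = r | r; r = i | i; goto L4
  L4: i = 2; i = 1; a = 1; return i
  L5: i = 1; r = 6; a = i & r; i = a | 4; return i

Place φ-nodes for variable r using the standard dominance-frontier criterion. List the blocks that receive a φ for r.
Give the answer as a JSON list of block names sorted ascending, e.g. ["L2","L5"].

Answer: ["L2", "L3", "L4"]

Analysis:
idom tree: L1←L0 L2←L0 L3←L0 L4←L0 L5←L2
Dom∩ at merges:
  L2: preds {L0,L1}: {L0} ∩ {L0,L1} = {L0}; idom=L0
  L3: preds {L0,L1,L2}: {L0} ∩ {L0,L1} ∩ {L0,L2} = {L0}; idom=L0
  L4: preds {L1,L3}: {L0,L1} ∩ {L0,L3} = {L0}; idom=L0

DF derivation:
  L2←L0: walk · to L0
  L2←L1: walk L1 to L0
  L3←L0: walk · to L0
  L3←L1: walk L1 to L0
  L3←L2: walk L2 to L0
  L4←L1: walk L1 to L0
  L4←L3: walk L3 to L0
  DF(L0)=∅
  DF(L1)={L2,L3,L4}
  DF(L2)={L3}
  DF(L3)={L4}
  DF(L4)=∅
  DF(L5)=∅

φ for r: defs {L1,L3,L5}
  DF⁺ = {L2,L3,L4}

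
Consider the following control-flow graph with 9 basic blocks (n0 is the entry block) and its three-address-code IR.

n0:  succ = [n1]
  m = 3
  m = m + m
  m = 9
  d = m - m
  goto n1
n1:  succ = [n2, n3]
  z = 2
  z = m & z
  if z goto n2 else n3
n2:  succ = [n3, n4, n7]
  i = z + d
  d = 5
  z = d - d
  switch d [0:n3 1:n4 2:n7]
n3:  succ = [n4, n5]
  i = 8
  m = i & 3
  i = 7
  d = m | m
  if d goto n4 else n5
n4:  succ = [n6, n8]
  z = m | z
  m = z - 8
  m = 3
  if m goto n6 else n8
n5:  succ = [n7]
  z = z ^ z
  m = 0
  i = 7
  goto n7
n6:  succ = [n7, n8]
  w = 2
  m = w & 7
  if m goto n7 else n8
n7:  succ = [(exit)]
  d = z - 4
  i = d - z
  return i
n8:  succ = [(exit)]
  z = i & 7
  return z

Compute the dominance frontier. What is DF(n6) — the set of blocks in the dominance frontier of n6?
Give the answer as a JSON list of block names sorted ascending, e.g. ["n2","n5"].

idom tree: n1←n0 n2←n1 n3←n1 n4←n1 n5←n3 n6←n4 n7←n1 n8←n4
Dom∩ at merges:
  n3: preds {n1,n2}: {n0,n1} ∩ {n0,n1,n2} = {n0,n1}; idom=n1
  n4: preds {n2,n3}: {n0,n1,n2} ∩ {n0,n1,n3} = {n0,n1}; idom=n1
  n7: preds {n2,n5,n6}: {n0,n1,n2} ∩ {n0,n1,n3,n5} ∩ {n0,n1,n4,n6} = {n0,n1}; idom=n1
  n8: preds {n4,n6}: {n0,n1,n4} ∩ {n0,n1,n4,n6} = {n0,n1,n4}; idom=n4

Frontier:
  join n3 pred n1: · stop@n1
  join n3 pred n2: n2 stop@n1
  join n4 pred n2: n2 stop@n1
  join n4 pred n3: n3 stop@n1
  join n7 pred n2: n2 stop@n1
  join n7 pred n5: n5→n3 stop@n1
  join n7 pred n6: n6→n4 stop@n1
  join n8 pred n4: · stop@n4
  join n8 pred n6: n6 stop@n4
  n0 → ∅
  n1 → ∅
  n2 → {n3,n4,n7}
  n3 → {n4,n7}
  n4 → {n7}
  n5 → {n7}
  n6 → {n7,n8}
  n7 → ∅
  n8 → ∅

DF(n6) = ["n7", "n8"]

Answer: ["n7", "n8"]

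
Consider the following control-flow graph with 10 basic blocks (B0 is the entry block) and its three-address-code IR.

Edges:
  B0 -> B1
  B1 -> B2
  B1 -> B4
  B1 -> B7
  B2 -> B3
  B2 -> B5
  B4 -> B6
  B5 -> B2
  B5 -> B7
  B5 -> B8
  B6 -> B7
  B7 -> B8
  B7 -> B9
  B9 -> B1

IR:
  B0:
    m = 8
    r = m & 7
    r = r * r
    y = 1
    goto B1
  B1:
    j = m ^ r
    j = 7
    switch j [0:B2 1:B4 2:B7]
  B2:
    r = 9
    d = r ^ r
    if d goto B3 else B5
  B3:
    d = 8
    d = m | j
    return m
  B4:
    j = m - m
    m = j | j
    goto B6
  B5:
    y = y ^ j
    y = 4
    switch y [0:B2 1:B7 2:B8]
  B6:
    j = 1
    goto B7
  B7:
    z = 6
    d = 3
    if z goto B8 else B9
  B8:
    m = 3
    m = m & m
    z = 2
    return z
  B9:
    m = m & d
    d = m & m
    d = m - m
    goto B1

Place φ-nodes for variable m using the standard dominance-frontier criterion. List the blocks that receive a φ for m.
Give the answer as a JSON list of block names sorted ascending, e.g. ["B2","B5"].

idom tree: B1←B0 B2←B1 B3←B2 B4←B1 B5←B2 B6←B4 B7←B1 B8←B1 B9←B7
Join-block Dom:
  B1: preds {B0,B9}: {B0} ∩ {B0,B1,B7,B9} = {B0}; idom=B0
  B2: preds {B1,B5}: {B0,B1} ∩ {B0,B1,B2,B5} = {B0,B1}; idom=B1
  B7: preds {B1,B5,B6}: {B0,B1} ∩ {B0,B1,B2,B5} ∩ {B0,B1,B4,B6} = {B0,B1}; idom=B1
  B8: preds {B5,B7}: {B0,B1,B2,B5} ∩ {B0,B1,B7} = {B0,B1}; idom=B1

DF derivation:
  join B1 pred B0: · stop@B0
  join B1 pred B9: B9→B7→B1 stop@B0
  join B2 pred B1: · stop@B1
  join B2 pred B5: B5→B2 stop@B1
  join B7 pred B1: · stop@B1
  join B7 pred B5: B5→B2 stop@B1
  join B7 pred B6: B6→B4 stop@B1
  join B8 pred B5: B5→B2 stop@B1
  join B8 pred B7: B7 stop@B1
  B0 → ∅
  B1 → {B1}
  B2 → {B2,B7,B8}
  B3 → ∅
  B4 → {B7}
  B5 → {B2,B7,B8}
  B6 → {B7}
  B7 → {B1,B8}
  B8 → ∅
  B9 → {B1}

φ for m: defs {B0,B4,B8,B9}
  DF⁺ = {B1,B7,B8}

Answer: ["B1", "B7", "B8"]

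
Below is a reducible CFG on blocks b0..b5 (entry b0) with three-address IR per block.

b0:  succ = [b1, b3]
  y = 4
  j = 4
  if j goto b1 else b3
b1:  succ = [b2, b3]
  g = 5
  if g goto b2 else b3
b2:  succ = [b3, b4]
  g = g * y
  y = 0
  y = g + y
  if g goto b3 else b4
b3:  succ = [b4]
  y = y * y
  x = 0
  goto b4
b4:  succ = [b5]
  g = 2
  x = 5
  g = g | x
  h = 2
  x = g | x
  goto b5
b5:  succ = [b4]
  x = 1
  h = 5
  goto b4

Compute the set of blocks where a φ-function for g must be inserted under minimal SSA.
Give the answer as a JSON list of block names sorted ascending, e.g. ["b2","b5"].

Answer: ["b3", "b4"]

Working:
idom tree: b1←b0 b2←b1 b3←b0 b4←b0 b5←b4
Dom at joins:
  b3: preds {b0,b1,b2}: {b0} ∩ {b0,b1} ∩ {b0,b1,b2} = {b0}; idom=b0
  b4: preds {b2,b3,b5}: {b0,b1,b2} ∩ {b0,b3} ∩ {b0,b4,b5} = {b0}; idom=b0

DF walk-up:
  join b3 pred b0: · stop@b0
  join b3 pred b1: b1 stop@b0
  join b3 pred b2: b2→b1 stop@b0
  join b4 pred b2: b2→b1 stop@b0
  join b4 pred b3: b3 stop@b0
  join b4 pred b5: b5→b4 stop@b0
  b0 → ∅
  b1 → {b3,b4}
  b2 → {b3,b4}
  b3 → {b4}
  b4 → {b4}
  b5 → {b4}

φ for g: defs {b1,b2,b4}
  DF⁺ = {b3,b4}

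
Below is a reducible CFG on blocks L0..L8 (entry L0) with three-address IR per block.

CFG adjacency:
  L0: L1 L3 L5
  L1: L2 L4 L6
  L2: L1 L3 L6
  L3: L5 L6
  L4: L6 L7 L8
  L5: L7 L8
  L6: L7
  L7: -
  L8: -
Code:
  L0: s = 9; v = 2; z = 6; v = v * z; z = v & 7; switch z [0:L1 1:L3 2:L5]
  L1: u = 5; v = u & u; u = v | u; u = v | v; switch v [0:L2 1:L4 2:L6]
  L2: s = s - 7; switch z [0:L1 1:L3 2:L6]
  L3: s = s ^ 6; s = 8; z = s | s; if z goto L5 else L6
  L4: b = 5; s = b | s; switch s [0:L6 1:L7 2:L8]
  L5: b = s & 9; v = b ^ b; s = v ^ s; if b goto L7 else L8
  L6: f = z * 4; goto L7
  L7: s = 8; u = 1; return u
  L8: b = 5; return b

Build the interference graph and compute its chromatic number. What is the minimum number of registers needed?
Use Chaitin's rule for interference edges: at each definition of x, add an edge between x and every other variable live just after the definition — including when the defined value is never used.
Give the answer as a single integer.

Block summaries:
  L0: def={s,v,z} ue=∅
  L1: def={u,v} ue=∅
  L2: def={s} ue={s,z}
  L3: def={s,z} ue={s}
  L4: def={b,s} ue={s}
  L5: def={b,s,v} ue={s}
  L6: def={f} ue={z}
  L7: def={s,u} ue=∅
  L8: def={b} ue=∅

Live sets:
  L0: in=∅ out={s,z}
  L1: in={s,z} out={s,z}
  L2: in={s,z} out={s,z}
  L3: in={s} out={s,z}
  L4: in={s,z} out={z}
  L5: in={s} out=∅
  L6: in={z} out=∅
  L7: in=∅ out=∅
  L8: in=∅ out=∅

Interference:
  b↔{s,v,z}
  f↔∅
  s↔{b,u,v,z}
  u↔{s,v,z}
  v↔{b,s,u,z}
  z↔{b,s,u,v}

Registers:
  clique {b,s,v,z} ⇒ need ≥ 4
  assign b→r3 f→r0 s→r0 u→r3 v→r1 z→r2 — no edge inside a register ⇒ χ ≤ 4
  χ = 4

Answer: 4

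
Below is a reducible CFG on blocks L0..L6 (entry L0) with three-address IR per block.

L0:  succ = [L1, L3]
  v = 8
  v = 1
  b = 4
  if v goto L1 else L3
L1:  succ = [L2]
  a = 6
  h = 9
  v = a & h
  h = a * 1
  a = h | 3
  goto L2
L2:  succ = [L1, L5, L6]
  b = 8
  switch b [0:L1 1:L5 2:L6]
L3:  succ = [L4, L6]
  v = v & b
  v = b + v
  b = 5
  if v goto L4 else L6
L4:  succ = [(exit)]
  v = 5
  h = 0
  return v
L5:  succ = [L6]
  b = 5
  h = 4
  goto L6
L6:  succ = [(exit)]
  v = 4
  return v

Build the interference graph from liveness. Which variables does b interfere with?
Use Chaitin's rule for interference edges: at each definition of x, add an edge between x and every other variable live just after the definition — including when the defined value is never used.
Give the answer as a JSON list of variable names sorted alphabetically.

Answer: ["v"]

Derivation:
def/use:
  L0 def {b,v} use ∅
  L1 def {a,h,v} use ∅
  L2 def {b} use ∅
  L3 def {b,v} use {b,v}
  L4 def {h,v} use ∅
  L5 def {b,h} use ∅
  L6 def {v} use ∅

Live sets:
  live L0: ∅→{b,v}
  live L1: ∅→∅
  live L2: ∅→∅
  live L3: {b,v}→∅
  live L4: ∅→∅
  live L5: ∅→∅
  live L6: ∅→∅

Conflict graph:
  a↔{h,v}
  b↔{v}
  h↔{a,v}
  v↔{a,b,h}

N(b) = ["v"]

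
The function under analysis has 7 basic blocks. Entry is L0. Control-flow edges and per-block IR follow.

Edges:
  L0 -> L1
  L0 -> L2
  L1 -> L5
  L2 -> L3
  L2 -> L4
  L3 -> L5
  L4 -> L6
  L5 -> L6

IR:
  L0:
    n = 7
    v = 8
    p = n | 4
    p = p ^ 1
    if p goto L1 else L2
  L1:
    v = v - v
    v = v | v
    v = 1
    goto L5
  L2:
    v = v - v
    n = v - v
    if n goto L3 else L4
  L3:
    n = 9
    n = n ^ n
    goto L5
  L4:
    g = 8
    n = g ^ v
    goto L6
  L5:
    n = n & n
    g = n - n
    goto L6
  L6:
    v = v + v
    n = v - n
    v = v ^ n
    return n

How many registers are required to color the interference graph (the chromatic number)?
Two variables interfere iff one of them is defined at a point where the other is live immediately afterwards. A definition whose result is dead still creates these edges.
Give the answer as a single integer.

def/use:
  L0 def {n,p,v} use ∅
  L1 def {v} use {v}
  L2 def {n,v} use {v}
  L3 def {n} use ∅
  L4 def {g,n} use {v}
  L5 def {g,n} use {n}
  L6 def {n,v} use {n,v}

Liveness:
  L0: in=∅ out={n,v}
  L1: in={n,v} out={n,v}
  L2: in={v} out={v}
  L3: in={v} out={n,v}
  L4: in={v} out={n,v}
  L5: in={n,v} out={n,v}
  L6: in={n,v} out=∅

Conflict graph:
  g↔{n,v}
  n↔{g,p,v}
  p↔{n,v}
  v↔{g,n,p}

Chromatic number:
  lower bound: {g,n,v} mutually conflict ⇒ χ ≥ 3
  3-colouring: r0={n}  r1={v}  r2={g,p}
  χ = 3

Answer: 3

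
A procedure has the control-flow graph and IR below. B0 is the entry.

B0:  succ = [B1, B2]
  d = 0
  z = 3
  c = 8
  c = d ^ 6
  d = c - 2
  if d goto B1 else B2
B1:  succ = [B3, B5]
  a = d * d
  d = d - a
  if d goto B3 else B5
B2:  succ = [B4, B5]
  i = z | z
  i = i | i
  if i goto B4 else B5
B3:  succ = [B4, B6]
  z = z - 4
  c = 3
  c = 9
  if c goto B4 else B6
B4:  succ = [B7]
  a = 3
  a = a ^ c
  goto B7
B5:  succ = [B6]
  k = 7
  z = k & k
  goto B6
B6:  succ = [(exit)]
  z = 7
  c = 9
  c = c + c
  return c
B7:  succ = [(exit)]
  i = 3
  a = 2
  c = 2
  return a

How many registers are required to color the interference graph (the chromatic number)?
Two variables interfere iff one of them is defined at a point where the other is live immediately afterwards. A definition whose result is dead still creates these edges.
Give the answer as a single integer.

def/use:
  B0: def={c,d,z} ue=∅
  B1: def={a,d} ue={d}
  B2: def={i} ue={z}
  B3: def={c,z} ue={z}
  B4: def={a} ue={c}
  B5: def={k,z} ue=∅
  B6: def={c,z} ue=∅
  B7: def={a,c,i} ue=∅

Liveness:
  live B0: ∅→{c,d,z}
  live B1: {d,z}→{z}
  live B2: {c,z}→{c}
  live B3: {z}→{c}
  live B4: {c}→∅
  live B5: ∅→∅
  live B6: ∅→∅
  live B7: ∅→∅

Interfere edges:
  a: {c,d,z}
  c: {a,d,i,z}
  d: {a,c,z}
  i: {c}
  k: ∅
  z: {a,c,d}

Colouring:
  clique {a,c,d,z} ⇒ need ≥ 4
  4-colouring: c0={c,k}  c1={a,i}  c2={d}  c3={z}
  χ = 4

Answer: 4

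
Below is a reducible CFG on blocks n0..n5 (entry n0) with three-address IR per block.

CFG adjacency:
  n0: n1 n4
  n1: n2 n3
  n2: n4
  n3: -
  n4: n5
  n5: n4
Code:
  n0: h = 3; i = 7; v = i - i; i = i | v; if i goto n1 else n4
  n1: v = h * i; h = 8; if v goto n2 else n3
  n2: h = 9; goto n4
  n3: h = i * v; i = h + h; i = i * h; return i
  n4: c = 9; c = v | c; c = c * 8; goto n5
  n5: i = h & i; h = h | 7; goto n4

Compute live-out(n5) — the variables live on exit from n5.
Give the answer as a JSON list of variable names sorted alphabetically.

Answer: ["h", "i", "v"]

Analysis:
Block summaries:
  n0: def={h,i,v} ue=∅
  n1: def={h,v} ue={h,i}
  n2: def={h} ue=∅
  n3: def={h,i} ue={i,v}
  n4: def={c} ue={v}
  n5: def={h,i} ue={h,i}

Liveness:
  live n0: ∅→{h,i,v}
  live n1: {h,i}→{i,v}
  live n2: {i,v}→{h,i,v}
  live n3: {i,v}→∅
  live n4: {h,i,v}→{h,i,v}
  live n5: {h,i,v}→{h,i,v}

live-out(n5) = ["h", "i", "v"]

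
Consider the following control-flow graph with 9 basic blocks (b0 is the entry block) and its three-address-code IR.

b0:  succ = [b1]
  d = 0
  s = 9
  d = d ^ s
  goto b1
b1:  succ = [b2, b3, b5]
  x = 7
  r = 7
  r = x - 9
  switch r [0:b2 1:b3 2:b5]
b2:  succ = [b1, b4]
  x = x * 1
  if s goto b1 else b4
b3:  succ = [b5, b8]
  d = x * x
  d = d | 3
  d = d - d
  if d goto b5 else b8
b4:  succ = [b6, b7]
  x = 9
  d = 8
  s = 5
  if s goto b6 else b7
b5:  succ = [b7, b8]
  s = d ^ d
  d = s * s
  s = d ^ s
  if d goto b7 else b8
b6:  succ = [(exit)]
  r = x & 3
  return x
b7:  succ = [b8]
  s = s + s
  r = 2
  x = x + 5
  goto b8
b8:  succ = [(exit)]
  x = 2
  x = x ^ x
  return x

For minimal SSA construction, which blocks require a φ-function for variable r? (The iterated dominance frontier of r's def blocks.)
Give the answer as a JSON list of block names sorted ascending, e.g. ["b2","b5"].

idom tree: b1←b0 b2←b1 b3←b1 b4←b2 b5←b1 b6←b4 b7←b1 b8←b1
Dom at joins:
  b1: preds {b0,b2}: {b0} ∩ {b0,b1,b2} = {b0}; idom=b0
  b5: preds {b1,b3}: {b0,b1} ∩ {b0,b1,b3} = {b0,b1}; idom=b1
  b7: preds {b4,b5}: {b0,b1,b2,b4} ∩ {b0,b1,b5} = {b0,b1}; idom=b1
  b8: preds {b3,b5,b7}: {b0,b1,b3} ∩ {b0,b1,b5} ∩ {b0,b1,b7} = {b0,b1}; idom=b1

Frontier:
  join b1 pred b0: · stop@b0
  join b1 pred b2: b2→b1 stop@b0
  join b5 pred b1: · stop@b1
  join b5 pred b3: b3 stop@b1
  join b7 pred b4: b4→b2 stop@b1
  join b7 pred b5: b5 stop@b1
  join b8 pred b3: b3 stop@b1
  join b8 pred b5: b5 stop@b1
  join b8 pred b7: b7 stop@b1
  b0: DF=∅
  b1: DF={b1}
  b2: DF={b1,b7}
  b3: DF={b5,b8}
  b4: DF={b7}
  b5: DF={b7,b8}
  b6: DF=∅
  b7: DF={b8}
  b8: DF=∅

φ for r: defs {b1,b6,b7}
  DF⁺ = {b1,b8}

Answer: ["b1", "b8"]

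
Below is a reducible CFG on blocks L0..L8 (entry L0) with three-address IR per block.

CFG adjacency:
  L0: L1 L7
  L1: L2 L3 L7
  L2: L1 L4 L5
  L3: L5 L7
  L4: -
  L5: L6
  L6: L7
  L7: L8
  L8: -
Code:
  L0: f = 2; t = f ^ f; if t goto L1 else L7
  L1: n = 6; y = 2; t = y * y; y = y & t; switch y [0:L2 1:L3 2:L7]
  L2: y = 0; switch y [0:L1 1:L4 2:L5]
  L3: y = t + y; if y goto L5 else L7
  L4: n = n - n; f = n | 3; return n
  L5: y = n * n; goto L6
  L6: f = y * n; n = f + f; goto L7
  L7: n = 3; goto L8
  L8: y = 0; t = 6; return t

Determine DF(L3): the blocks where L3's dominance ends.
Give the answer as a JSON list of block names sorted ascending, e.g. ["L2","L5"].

Answer: ["L5", "L7"]

Derivation:
idom tree: L1←L0 L2←L1 L3←L1 L4←L2 L5←L1 L6←L5 L7←L0 L8←L7
Join-block Dom:
  L1: preds {L0,L2}: {L0} ∩ {L0,L1,L2} = {L0}; idom=L0
  L5: preds {L2,L3}: {L0,L1,L2} ∩ {L0,L1,L3} = {L0,L1}; idom=L1
  L7: preds {L0,L1,L3,L6}: {L0} ∩ {L0,L1} ∩ {L0,L1,L3} ∩ {L0,L1,L5,L6} = {L0}; idom=L0

DF derivation:
  join L1 pred L0: · stop@L0
  join L1 pred L2: L2→L1 stop@L0
  join L5 pred L2: L2 stop@L1
  join L5 pred L3: L3 stop@L1
  join L7 pred L0: · stop@L0
  join L7 pred L1: L1 stop@L0
  join L7 pred L3: L3→L1 stop@L0
  join L7 pred L6: L6→L5→L1 stop@L0
  L0: DF=∅
  L1: DF={L1,L7}
  L2: DF={L1,L5}
  L3: DF={L5,L7}
  L4: DF=∅
  L5: DF={L7}
  L6: DF={L7}
  L7: DF=∅
  L8: DF=∅

DF(L3) = ["L5", "L7"]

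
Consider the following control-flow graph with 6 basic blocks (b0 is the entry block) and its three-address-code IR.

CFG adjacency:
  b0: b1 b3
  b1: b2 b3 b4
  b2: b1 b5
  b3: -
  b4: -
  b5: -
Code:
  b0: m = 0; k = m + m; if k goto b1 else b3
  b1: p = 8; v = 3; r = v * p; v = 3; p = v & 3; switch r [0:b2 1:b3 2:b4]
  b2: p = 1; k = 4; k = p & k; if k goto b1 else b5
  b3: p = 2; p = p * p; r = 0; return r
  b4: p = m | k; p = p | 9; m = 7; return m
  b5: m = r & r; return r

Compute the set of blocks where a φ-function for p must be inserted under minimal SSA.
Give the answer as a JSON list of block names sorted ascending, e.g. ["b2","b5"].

Answer: ["b1", "b3"]

Derivation:
idom tree: b1←b0 b2←b1 b3←b0 b4←b1 b5←b2
Join-block Dom:
  b1: preds {b0,b2}: {b0} ∩ {b0,b1,b2} = {b0}; idom=b0
  b3: preds {b0,b1}: {b0} ∩ {b0,b1} = {b0}; idom=b0

Frontier:
  b1←b0: walk · to b0
  b1←b2: walk b2→b1 to b0
  b3←b0: walk · to b0
  b3←b1: walk b1 to b0
  DF(b0)=∅
  DF(b1)={b1,b3}
  DF(b2)={b1}
  DF(b3)=∅
  DF(b4)=∅
  DF(b5)=∅

φ for p: defs {b1,b2,b3,b4}
  DF⁺ = {b1,b3}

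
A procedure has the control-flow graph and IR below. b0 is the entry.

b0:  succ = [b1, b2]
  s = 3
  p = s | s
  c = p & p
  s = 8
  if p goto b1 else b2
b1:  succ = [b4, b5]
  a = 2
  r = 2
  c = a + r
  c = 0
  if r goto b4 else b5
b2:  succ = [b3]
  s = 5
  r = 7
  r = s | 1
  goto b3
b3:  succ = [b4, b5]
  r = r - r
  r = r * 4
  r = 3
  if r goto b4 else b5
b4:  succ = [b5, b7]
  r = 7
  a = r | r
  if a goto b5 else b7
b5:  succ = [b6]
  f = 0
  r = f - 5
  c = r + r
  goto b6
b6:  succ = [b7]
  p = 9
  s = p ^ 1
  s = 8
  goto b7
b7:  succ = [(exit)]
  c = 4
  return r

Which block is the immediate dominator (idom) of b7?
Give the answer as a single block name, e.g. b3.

Answer: b0

Working:
idom tree: b1←b0 b2←b0 b3←b2 b4←b0 b5←b0 b6←b5 b7←b0
Dom∩ at merges:
  b4: preds {b1,b3}: {b0,b1} ∩ {b0,b2,b3} = {b0}; idom=b0
  b5: preds {b1,b3,b4}: {b0,b1} ∩ {b0,b2,b3} ∩ {b0,b4} = {b0}; idom=b0
  b7: preds {b4,b6}: {b0,b4} ∩ {b0,b5,b6} = {b0}; idom=b0

idom(b7) = b0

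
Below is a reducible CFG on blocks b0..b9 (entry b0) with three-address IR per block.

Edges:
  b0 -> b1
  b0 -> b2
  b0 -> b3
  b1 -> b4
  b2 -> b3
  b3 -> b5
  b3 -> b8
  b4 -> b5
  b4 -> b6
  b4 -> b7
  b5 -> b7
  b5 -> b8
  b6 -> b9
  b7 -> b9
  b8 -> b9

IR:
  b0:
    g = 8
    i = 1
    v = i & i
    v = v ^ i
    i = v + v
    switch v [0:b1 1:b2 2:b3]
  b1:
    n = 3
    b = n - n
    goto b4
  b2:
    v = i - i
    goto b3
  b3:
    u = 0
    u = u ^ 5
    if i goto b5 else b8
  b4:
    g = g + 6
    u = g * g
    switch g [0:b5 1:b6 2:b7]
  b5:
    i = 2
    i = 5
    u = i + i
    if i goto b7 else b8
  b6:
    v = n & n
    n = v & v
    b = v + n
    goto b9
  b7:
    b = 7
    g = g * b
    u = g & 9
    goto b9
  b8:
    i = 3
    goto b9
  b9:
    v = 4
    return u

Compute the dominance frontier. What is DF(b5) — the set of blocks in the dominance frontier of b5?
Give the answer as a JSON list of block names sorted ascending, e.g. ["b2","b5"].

idom tree: b1←b0 b2←b0 b3←b0 b4←b1 b5←b0 b6←b4 b7←b0 b8←b0 b9←b0
Join-block Dom:
  b3: preds {b0,b2}: {b0} ∩ {b0,b2} = {b0}; idom=b0
  b5: preds {b3,b4}: {b0,b3} ∩ {b0,b1,b4} = {b0}; idom=b0
  b7: preds {b4,b5}: {b0,b1,b4} ∩ {b0,b5} = {b0}; idom=b0
  b8: preds {b3,b5}: {b0,b3} ∩ {b0,b5} = {b0}; idom=b0
  b9: preds {b6,b7,b8}: {b0,b1,b4,b6} ∩ {b0,b7} ∩ {b0,b8} = {b0}; idom=b0

DF derivation:
  join b3 pred b0: · stop@b0
  join b3 pred b2: b2 stop@b0
  join b5 pred b3: b3 stop@b0
  join b5 pred b4: b4→b1 stop@b0
  join b7 pred b4: b4→b1 stop@b0
  join b7 pred b5: b5 stop@b0
  join b8 pred b3: b3 stop@b0
  join b8 pred b5: b5 stop@b0
  join b9 pred b6: b6→b4→b1 stop@b0
  join b9 pred b7: b7 stop@b0
  join b9 pred b8: b8 stop@b0
  b0 → ∅
  b1 → {b5,b7,b9}
  b2 → {b3}
  b3 → {b5,b8}
  b4 → {b5,b7,b9}
  b5 → {b7,b8}
  b6 → {b9}
  b7 → {b9}
  b8 → {b9}
  b9 → ∅

DF(b5) = ["b7", "b8"]

Answer: ["b7", "b8"]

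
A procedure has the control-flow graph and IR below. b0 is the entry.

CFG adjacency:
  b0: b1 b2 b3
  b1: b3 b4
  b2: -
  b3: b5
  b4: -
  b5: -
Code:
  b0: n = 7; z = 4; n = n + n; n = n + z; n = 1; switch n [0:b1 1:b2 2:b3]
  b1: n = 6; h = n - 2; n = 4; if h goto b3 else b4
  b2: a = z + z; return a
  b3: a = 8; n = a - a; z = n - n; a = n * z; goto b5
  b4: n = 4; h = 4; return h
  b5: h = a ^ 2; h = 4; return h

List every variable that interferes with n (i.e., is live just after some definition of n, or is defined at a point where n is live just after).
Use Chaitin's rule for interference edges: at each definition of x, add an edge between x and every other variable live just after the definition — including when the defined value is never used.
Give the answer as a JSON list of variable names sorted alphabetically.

def/use:
  b0 def {n,z} use ∅
  b1 def {h,n} use ∅
  b2 def {a} use {z}
  b3 def {a,n,z} use ∅
  b4 def {h,n} use ∅
  b5 def {h} use {a}

Liveness:
  b0 li=∅ lo={z}
  b1 li=∅ lo=∅
  b2 li={z} lo=∅
  b3 li=∅ lo={a}
  b4 li=∅ lo=∅
  b5 li={a} lo=∅

Conflict graph:
  a — ∅
  h — {n}
  n — {h,z}
  z — {n}

N(n) = ["h", "z"]

Answer: ["h", "z"]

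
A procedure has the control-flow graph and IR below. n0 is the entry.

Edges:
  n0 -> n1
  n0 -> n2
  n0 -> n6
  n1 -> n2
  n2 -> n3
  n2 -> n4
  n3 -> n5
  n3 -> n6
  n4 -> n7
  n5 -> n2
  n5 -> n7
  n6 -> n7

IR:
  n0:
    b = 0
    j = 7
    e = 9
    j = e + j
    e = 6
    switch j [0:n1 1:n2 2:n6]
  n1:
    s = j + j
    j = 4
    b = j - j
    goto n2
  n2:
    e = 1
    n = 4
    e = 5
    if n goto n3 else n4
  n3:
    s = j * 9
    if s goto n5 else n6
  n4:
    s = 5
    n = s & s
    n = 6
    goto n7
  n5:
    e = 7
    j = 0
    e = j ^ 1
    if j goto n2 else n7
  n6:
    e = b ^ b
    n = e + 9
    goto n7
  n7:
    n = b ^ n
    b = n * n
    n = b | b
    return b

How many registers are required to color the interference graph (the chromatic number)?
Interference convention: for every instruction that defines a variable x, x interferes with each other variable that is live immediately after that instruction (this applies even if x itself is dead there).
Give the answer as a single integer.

def/use:
  n0: {b,e,j} / ∅
  n1: {b,j,s} / {j}
  n2: {e,n} / ∅
  n3: {s} / {j}
  n4: {n,s} / ∅
  n5: {e,j} / ∅
  n6: {e,n} / {b}
  n7: {b,n} / {b,n}

Backward fixpoint:
  n0 li=∅ lo={b,j}
  n1 li={j} lo={b,j}
  n2 li={b,j} lo={b,j,n}
  n3 li={b,j,n} lo={b,n}
  n4 li={b} lo={b,n}
  n5 li={b,n} lo={b,j,n}
  n6 li={b} lo={b,n}
  n7 li={b,n} lo=∅

Conflict graph:
  b: {e,j,n,s}
  e: {b,j,n}
  j: {b,e,n}
  n: {b,e,j,s}
  s: {b,n}

Colouring:
  lower bound: {b,e,j,n} mutually conflict ⇒ χ ≥ 4
  assign b→c0 e→c2 j→c3 n→c1 s→c2 — no edge inside a register ⇒ χ ≤ 4
  χ = 4

Answer: 4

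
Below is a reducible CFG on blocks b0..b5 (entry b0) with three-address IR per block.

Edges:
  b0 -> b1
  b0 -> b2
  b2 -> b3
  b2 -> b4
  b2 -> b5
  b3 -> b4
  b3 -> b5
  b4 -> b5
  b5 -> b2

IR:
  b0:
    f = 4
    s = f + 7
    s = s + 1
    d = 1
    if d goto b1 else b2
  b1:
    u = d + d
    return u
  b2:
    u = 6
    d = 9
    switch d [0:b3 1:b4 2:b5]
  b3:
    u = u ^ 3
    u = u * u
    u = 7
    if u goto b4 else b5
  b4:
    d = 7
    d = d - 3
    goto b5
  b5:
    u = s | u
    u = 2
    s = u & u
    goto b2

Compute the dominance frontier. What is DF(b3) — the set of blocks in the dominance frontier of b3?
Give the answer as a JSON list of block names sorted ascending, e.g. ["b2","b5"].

idom tree: b1←b0 b2←b0 b3←b2 b4←b2 b5←b2
Dom at joins:
  b2: preds {b0,b5}: {b0} ∩ {b0,b2,b5} = {b0}; idom=b0
  b4: preds {b2,b3}: {b0,b2} ∩ {b0,b2,b3} = {b0,b2}; idom=b2
  b5: preds {b2,b3,b4}: {b0,b2} ∩ {b0,b2,b3} ∩ {b0,b2,b4} = {b0,b2}; idom=b2

DF derivation:
  b2←b0: walk · to b0
  b2←b5: walk b5→b2 to b0
  b4←b2: walk · to b2
  b4←b3: walk b3 to b2
  b5←b2: walk · to b2
  b5←b3: walk b3 to b2
  b5←b4: walk b4 to b2
  DF(b0)=∅
  DF(b1)=∅
  DF(b2)={b2}
  DF(b3)={b4,b5}
  DF(b4)={b5}
  DF(b5)={b2}

DF(b3) = ["b4", "b5"]

Answer: ["b4", "b5"]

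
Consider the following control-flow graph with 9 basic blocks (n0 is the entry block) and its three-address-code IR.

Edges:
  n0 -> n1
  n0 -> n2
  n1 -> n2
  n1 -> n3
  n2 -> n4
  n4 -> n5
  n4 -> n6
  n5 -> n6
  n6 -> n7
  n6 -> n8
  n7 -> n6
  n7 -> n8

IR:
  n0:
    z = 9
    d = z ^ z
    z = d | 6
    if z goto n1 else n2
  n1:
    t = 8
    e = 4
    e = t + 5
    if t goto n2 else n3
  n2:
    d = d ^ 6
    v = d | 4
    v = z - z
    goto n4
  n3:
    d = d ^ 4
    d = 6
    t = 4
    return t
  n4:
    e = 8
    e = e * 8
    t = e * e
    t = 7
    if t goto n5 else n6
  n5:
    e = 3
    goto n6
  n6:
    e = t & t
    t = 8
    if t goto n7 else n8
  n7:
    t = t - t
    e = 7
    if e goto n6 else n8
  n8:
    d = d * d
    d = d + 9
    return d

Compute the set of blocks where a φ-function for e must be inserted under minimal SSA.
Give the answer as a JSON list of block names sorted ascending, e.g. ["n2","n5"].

idom tree: n1←n0 n2←n0 n3←n1 n4←n2 n5←n4 n6←n4 n7←n6 n8←n6
Dom∩ at merges:
  n2: preds {n0,n1}: {n0} ∩ {n0,n1} = {n0}; idom=n0
  n6: preds {n4,n5,n7}: {n0,n2,n4} ∩ {n0,n2,n4,n5} ∩ {n0,n2,n4,n6,n7} = {n0,n2,n4}; idom=n4
  n8: preds {n6,n7}: {n0,n2,n4,n6} ∩ {n0,n2,n4,n6,n7} = {n0,n2,n4,n6}; idom=n6

DF walk-up:
  join n2 pred n0: · stop@n0
  join n2 pred n1: n1 stop@n0
  join n6 pred n4: · stop@n4
  join n6 pred n5: n5 stop@n4
  join n6 pred n7: n7→n6 stop@n4
  join n8 pred n6: · stop@n6
  join n8 pred n7: n7 stop@n6
  DF(n0)=∅
  DF(n1)={n2}
  DF(n2)=∅
  DF(n3)=∅
  DF(n4)=∅
  DF(n5)={n6}
  DF(n6)={n6}
  DF(n7)={n6,n8}
  DF(n8)=∅

φ for e: defs {n1,n4,n5,n6,n7}
  DF⁺ = {n2,n6,n8}

Answer: ["n2", "n6", "n8"]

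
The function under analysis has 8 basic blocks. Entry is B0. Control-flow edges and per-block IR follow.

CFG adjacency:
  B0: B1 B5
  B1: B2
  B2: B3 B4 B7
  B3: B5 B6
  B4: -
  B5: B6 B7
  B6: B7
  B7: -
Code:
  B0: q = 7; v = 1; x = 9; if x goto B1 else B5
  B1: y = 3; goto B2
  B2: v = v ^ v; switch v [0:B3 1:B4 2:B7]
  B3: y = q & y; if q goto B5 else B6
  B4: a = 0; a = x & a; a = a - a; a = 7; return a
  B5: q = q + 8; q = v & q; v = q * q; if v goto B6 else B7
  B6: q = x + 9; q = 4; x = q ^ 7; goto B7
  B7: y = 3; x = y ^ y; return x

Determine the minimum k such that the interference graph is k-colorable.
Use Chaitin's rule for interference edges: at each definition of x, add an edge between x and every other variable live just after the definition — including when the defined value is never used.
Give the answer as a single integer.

Answer: 4

Working:
Per-block:
  B0: def={q,v,x} ue=∅
  B1: def={y} ue=∅
  B2: def={v} ue={v}
  B3: def={y} ue={q,y}
  B4: def={a} ue={x}
  B5: def={q,v} ue={q,v}
  B6: def={q,x} ue={x}
  B7: def={x,y} ue=∅

Backward fixpoint:
  live B0: ∅→{q,v,x}
  live B1: {q,v,x}→{q,v,x,y}
  live B2: {q,v,x,y}→{q,v,x,y}
  live B3: {q,v,x,y}→{q,v,x}
  live B4: {x}→∅
  live B5: {q,v,x}→{x}
  live B6: {x}→∅
  live B7: ∅→∅

Conflict graph:
  a↔{x}
  q↔{v,x,y}
  v↔{q,x,y}
  x↔{a,q,v,y}
  y↔{q,v,x}

Registers:
  clique {q,v,x,y} ⇒ need ≥ 4
  4-colouring: c0={x}  c1={a,q}  c2={v}  c3={y}
  χ = 4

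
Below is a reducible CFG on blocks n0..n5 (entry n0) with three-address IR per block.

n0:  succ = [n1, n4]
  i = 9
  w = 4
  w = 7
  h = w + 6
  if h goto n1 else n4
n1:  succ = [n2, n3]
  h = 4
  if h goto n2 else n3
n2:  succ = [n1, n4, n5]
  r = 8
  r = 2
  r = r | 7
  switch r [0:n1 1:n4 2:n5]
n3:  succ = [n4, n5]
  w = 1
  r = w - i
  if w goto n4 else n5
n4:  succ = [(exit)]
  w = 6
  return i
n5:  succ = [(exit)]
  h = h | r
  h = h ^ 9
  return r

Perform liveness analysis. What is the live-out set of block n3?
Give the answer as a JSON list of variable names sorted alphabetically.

Answer: ["h", "i", "r"]

Working:
Per-block:
  n0: {h,i,w} / ∅
  n1: {h} / ∅
  n2: {r} / ∅
  n3: {r,w} / {i}
  n4: {w} / {i}
  n5: {h} / {h,r}

Backward fixpoint:
  n0: in=∅ out={i}
  n1: in={i} out={h,i}
  n2: in={h,i} out={h,i,r}
  n3: in={h,i} out={h,i,r}
  n4: in={i} out=∅
  n5: in={h,r} out=∅

live-out(n3) = ["h", "i", "r"]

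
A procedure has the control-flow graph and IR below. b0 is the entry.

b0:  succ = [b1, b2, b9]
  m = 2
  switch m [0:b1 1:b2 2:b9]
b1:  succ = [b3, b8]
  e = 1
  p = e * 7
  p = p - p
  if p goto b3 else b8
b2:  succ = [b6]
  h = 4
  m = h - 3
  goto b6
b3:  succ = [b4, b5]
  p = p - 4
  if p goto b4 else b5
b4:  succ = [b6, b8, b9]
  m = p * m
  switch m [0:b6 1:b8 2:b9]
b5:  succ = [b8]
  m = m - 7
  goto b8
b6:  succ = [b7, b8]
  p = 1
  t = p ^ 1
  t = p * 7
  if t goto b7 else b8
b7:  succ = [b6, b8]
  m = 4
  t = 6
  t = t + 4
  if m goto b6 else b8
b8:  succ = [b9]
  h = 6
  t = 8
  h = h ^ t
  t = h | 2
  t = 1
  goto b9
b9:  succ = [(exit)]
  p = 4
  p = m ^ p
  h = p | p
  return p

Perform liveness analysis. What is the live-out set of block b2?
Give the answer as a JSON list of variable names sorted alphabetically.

Answer: ["m"]

Working:
def/use:
  b0: {m} / ∅
  b1: {e,p} / ∅
  b2: {h,m} / ∅
  b3: {p} / {p}
  b4: {m} / {m,p}
  b5: {m} / {m}
  b6: {p,t} / ∅
  b7: {m,t} / ∅
  b8: {h,t} / ∅
  b9: {h,p} / {m}

Live sets:
  b0 li=∅ lo={m}
  b1 li={m} lo={m,p}
  b2 li=∅ lo={m}
  b3 li={m,p} lo={m,p}
  b4 li={m,p} lo={m}
  b5 li={m} lo={m}
  b6 li={m} lo={m}
  b7 li=∅ lo={m}
  b8 li={m} lo={m}
  b9 li={m} lo=∅

live-out(b2) = ["m"]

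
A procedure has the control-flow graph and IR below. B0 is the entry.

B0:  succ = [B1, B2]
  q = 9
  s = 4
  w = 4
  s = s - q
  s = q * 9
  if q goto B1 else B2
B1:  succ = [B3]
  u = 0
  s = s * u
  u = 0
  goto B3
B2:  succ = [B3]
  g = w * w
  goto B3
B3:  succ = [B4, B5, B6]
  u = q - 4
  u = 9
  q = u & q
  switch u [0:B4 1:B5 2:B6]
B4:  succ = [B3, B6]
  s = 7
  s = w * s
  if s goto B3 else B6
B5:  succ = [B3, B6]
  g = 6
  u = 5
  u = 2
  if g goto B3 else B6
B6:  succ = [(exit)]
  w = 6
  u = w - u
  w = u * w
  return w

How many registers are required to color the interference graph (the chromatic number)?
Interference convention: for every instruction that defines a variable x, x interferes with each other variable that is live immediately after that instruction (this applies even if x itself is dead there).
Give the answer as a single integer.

Answer: 4

Analysis:
Per-block:
  B0: {q,s,w} / ∅
  B1: {s,u} / {s}
  B2: {g} / {w}
  B3: {q,u} / {q}
  B4: {s} / {w}
  B5: {g,u} / ∅
  B6: {u,w} / {u}

Liveness:
  live B0: ∅→{q,s,w}
  live B1: {q,s,w}→{q,w}
  live B2: {q,w}→{q,w}
  live B3: {q,w}→{q,u,w}
  live B4: {q,u,w}→{q,u,w}
  live B5: {q,w}→{q,u,w}
  live B6: {u}→∅

Interfere edges:
  g: {q,u,w}
  q: {g,s,u,w}
  s: {q,u,w}
  u: {g,q,s,w}
  w: {g,q,s,u}

Chromatic number:
  {g,q,u,w} pairwise interfere (4-clique) ⇒ χ ≥ 4
  assign g→r3 q→r0 s→r3 u→r1 w→r2 — no edge inside a register ⇒ χ ≤ 4
  χ = 4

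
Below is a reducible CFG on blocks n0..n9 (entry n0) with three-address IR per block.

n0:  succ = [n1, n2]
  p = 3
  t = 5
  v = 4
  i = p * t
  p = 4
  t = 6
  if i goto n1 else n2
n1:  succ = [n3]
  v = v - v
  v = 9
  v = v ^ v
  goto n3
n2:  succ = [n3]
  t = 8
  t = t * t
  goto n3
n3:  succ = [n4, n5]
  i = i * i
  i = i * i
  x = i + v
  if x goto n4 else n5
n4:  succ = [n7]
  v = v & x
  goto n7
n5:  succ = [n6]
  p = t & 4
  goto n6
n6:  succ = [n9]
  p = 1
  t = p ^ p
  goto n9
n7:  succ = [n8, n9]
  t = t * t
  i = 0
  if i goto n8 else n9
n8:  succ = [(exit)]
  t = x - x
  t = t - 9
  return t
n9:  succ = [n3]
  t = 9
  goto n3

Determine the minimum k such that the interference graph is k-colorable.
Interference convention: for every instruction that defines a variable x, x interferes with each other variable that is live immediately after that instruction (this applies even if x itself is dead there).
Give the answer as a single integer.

Answer: 4

Analysis:
def/use:
  n0 def {i,p,t,v} use ∅
  n1 def {v} use {v}
  n2 def {t} use ∅
  n3 def {i,x} use {i,v}
  n4 def {v} use {v,x}
  n5 def {p} use {t}
  n6 def {p,t} use ∅
  n7 def {i,t} use {t}
  n8 def {t} use {x}
  n9 def {t} use ∅

Liveness:
  n0: in=∅ out={i,t,v}
  n1: in={i,t,v} out={i,t,v}
  n2: in={i,v} out={i,t,v}
  n3: in={i,t,v} out={i,t,v,x}
  n4: in={t,v,x} out={t,v,x}
  n5: in={i,t,v} out={i,v}
  n6: in={i,v} out={i,v}
  n7: in={t,v,x} out={i,v,x}
  n8: in={x} out=∅
  n9: in={i,v} out={i,t,v}

Interfere edges:
  i: {p,t,v,x}
  p: {i,t,v}
  t: {i,p,v,x}
  v: {i,p,t,x}
  x: {i,t,v}

Colouring:
  lower bound: {i,p,t,v} mutually conflict ⇒ χ ≥ 4
  4-colouring: c0={i}  c1={t}  c2={v}  c3={p,x}
  χ = 4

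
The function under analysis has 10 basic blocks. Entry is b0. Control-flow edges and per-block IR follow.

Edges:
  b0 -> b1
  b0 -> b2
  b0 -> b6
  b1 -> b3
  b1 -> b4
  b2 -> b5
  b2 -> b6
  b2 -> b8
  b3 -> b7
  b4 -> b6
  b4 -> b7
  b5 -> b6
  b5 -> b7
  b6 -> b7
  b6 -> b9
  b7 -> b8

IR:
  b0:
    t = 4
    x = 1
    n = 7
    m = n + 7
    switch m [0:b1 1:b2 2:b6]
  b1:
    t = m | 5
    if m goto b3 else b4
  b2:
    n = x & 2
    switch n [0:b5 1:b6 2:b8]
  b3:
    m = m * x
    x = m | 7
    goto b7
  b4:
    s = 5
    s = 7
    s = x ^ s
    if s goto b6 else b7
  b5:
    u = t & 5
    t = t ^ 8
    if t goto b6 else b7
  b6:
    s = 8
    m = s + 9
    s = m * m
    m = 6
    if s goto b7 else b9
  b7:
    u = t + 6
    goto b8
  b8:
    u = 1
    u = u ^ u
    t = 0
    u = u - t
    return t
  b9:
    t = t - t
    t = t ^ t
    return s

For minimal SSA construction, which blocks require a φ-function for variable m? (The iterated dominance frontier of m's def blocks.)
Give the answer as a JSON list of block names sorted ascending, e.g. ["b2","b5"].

Answer: ["b7", "b8"]

Analysis:
idom tree: b1←b0 b2←b0 b3←b1 b4←b1 b5←b2 b6←b0 b7←b0 b8←b0 b9←b6
Dom at joins:
  b6: preds {b0,b2,b4,b5}: {b0} ∩ {b0,b2} ∩ {b0,b1,b4} ∩ {b0,b2,b5} = {b0}; idom=b0
  b7: preds {b3,b4,b5,b6}: {b0,b1,b3} ∩ {b0,b1,b4} ∩ {b0,b2,b5} ∩ {b0,b6} = {b0}; idom=b0
  b8: preds {b2,b7}: {b0,b2} ∩ {b0,b7} = {b0}; idom=b0

DF walk-up:
  join b6 pred b0: · stop@b0
  join b6 pred b2: b2 stop@b0
  join b6 pred b4: b4→b1 stop@b0
  join b6 pred b5: b5→b2 stop@b0
  join b7 pred b3: b3→b1 stop@b0
  join b7 pred b4: b4→b1 stop@b0
  join b7 pred b5: b5→b2 stop@b0
  join b7 pred b6: b6 stop@b0
  join b8 pred b2: b2 stop@b0
  join b8 pred b7: b7 stop@b0
  DF(b0)=∅
  DF(b1)={b6,b7}
  DF(b2)={b6,b7,b8}
  DF(b3)={b7}
  DF(b4)={b6,b7}
  DF(b5)={b6,b7}
  DF(b6)={b7}
  DF(b7)={b8}
  DF(b8)=∅
  DF(b9)=∅

φ for m: defs {b0,b3,b6}
  DF⁺ = {b7,b8}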